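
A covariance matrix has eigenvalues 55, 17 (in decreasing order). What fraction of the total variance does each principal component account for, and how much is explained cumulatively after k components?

Step 1 — total variance = trace(Sigma) = Σ λ_i = 55 + 17 = 72.

Step 2 — fraction explained by component i = λ_i / Σ λ:
  PC1: 55/72 = 0.7639
  PC2: 17/72 = 0.2361

Step 3 — cumulative fraction after k components = (λ_1 + ... + λ_k) / Σ λ:
  k = 1: 55/72 = 0.7639
  k = 2: (55 + 17)/72 = 72/72 = 1

Summary (fraction, with percent):

explained: PC1 0.7639 (76.39%), PC2 0.2361 (23.61%);  cumulative: 0.7639, 1


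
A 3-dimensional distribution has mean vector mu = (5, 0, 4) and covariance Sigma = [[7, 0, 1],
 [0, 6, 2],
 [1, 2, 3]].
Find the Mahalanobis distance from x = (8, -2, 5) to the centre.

Step 1 — centre the observation: (x - mu) = (3, -2, 1).

Step 2 — invert Sigma (cofactor / det for 3×3, or solve directly):
  Sigma^{-1} = [[0.1522, 0.0217, -0.0652],
 [0.0217, 0.2174, -0.1522],
 [-0.0652, -0.1522, 0.4565]].

Step 3 — form the quadratic (x - mu)^T · Sigma^{-1} · (x - mu):
  Sigma^{-1} · (x - mu) = (0.3478, -0.5217, 0.5652).
  (x - mu)^T · [Sigma^{-1} · (x - mu)] = (3)·(0.3478) + (-2)·(-0.5217) + (1)·(0.5652) = 2.6522.

Step 4 — take square root: d = √(2.6522) ≈ 1.6285.

d(x, mu) = √(2.6522) ≈ 1.6285


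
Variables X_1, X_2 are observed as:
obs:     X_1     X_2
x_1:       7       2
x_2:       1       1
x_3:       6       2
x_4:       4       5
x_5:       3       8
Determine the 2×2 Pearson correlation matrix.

Step 1 — column means:
  mean(X_1) = (7 + 1 + 6 + 4 + 3) / 5 = 21/5 = 4.2
  mean(X_2) = (2 + 1 + 2 + 5 + 8) / 5 = 18/5 = 3.6

Step 2 — sample variances and covariances s[i,j] = (1/(n-1)) · Σ_k (x_{k,i} - mean_i) · (x_{k,j} - mean_j), with n-1 = 4:
  s[X_1,X_1] = ((2.8)·(2.8) + (-3.2)·(-3.2) + (1.8)·(1.8) + (-0.2)·(-0.2) + (-1.2)·(-1.2)) / 4 = 22.8/4 = 5.7
  s[X_1,X_2] = ((2.8)·(-1.6) + (-3.2)·(-2.6) + (1.8)·(-1.6) + (-0.2)·(1.4) + (-1.2)·(4.4)) / 4 = -4.6/4 = -1.15
  s[X_2,X_2] = ((-1.6)·(-1.6) + (-2.6)·(-2.6) + (-1.6)·(-1.6) + (1.4)·(1.4) + (4.4)·(4.4)) / 4 = 33.2/4 = 8.3
  Sample standard deviations s_i = √(s[i,i]):
  s(X_1) = √(5.7) = 2.3875
  s(X_2) = √(8.3) = 2.881

Step 3 — r_{ij} = s_{ij} / (s_i · s_j):
  r[X_1,X_1] = 1 (diagonal).
  r[X_1,X_2] = -1.15 / (2.3875 · 2.881) = -1.15 / 6.8782 = -0.1672
  r[X_2,X_2] = 1 (diagonal).

R is symmetric with unit diagonal. Assembling:

R = [[1, -0.1672],
 [-0.1672, 1]]


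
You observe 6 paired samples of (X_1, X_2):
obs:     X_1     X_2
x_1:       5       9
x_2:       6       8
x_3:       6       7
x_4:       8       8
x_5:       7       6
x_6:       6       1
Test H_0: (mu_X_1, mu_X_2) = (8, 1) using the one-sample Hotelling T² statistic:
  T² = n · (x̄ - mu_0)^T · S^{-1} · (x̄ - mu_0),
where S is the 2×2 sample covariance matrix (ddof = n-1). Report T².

Step 1 — sample mean vector:
  mean(X_1) = (5 + 6 + 6 + 8 + 7 + 6) / 6 = 38/6 = 6.3333
  mean(X_2) = (9 + 8 + 7 + 8 + 6 + 1) / 6 = 39/6 = 6.5
  x̄ = (6.3333, 6.5),  deviation x̄ - mu_0 = (6.3333, 6.5) - (8, 1) = (-1.6667, 5.5).

Step 2 — sample covariance matrix, S[i,j] = (1/(n-1)) · Σ_k (x_{k,i} - mean_i) · (x_{k,j} - mean_j), divisor n-1 = 5:
  S[X_1,X_1] = ((-1.3333)·(-1.3333) + (-0.3333)·(-0.3333) + (-0.3333)·(-0.3333) + (1.6667)·(1.6667) + (0.6667)·(0.6667) + (-0.3333)·(-0.3333)) / 5 = 5.3333/5 = 1.0667
  S[X_1,X_2] = ((-1.3333)·(2.5) + (-0.3333)·(1.5) + (-0.3333)·(0.5) + (1.6667)·(1.5) + (0.6667)·(-0.5) + (-0.3333)·(-5.5)) / 5 = 0/5 = 0
  S[X_2,X_2] = ((2.5)·(2.5) + (1.5)·(1.5) + (0.5)·(0.5) + (1.5)·(1.5) + (-0.5)·(-0.5) + (-5.5)·(-5.5)) / 5 = 41.5/5 = 8.3
  S = [[1.0667, 0],
 [0, 8.3]].

Step 3 — invert S. det(S) = 1.0667·8.3 - (0)² = 8.8533.
  S^{-1} = (1/det) · [[d, -b], [-b, a]] = [[0.9375, 0],
 [0, 0.1205]].

Step 4 — quadratic form (x̄ - mu_0)^T · S^{-1} · (x̄ - mu_0):
  S^{-1} · (x̄ - mu_0) = (-1.5625, 0.6627),
  (x̄ - mu_0)^T · [...] = (-1.6667)·(-1.5625) + (5.5)·(0.6627) = 6.2487.

Step 5 — scale by n: T² = 6 · 6.2487 = 37.4925.

T² ≈ 37.4925


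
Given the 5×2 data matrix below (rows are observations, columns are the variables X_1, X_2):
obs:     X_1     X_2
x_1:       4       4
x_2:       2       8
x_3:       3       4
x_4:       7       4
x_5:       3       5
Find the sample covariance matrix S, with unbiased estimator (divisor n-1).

Step 1 — column means:
  mean(X_1) = (4 + 2 + 3 + 7 + 3) / 5 = 19/5 = 3.8
  mean(X_2) = (4 + 8 + 4 + 4 + 5) / 5 = 25/5 = 5

Step 2 — sample covariance S[i,j] = (1/(n-1)) · Σ_k (x_{k,i} - mean_i) · (x_{k,j} - mean_j), with n-1 = 4.
  S[X_1,X_1] = ((0.2)·(0.2) + (-1.8)·(-1.8) + (-0.8)·(-0.8) + (3.2)·(3.2) + (-0.8)·(-0.8)) / 4 = 14.8/4 = 3.7
  S[X_1,X_2] = ((0.2)·(-1) + (-1.8)·(3) + (-0.8)·(-1) + (3.2)·(-1) + (-0.8)·(0)) / 4 = -8/4 = -2
  S[X_2,X_2] = ((-1)·(-1) + (3)·(3) + (-1)·(-1) + (-1)·(-1) + (0)·(0)) / 4 = 12/4 = 3

S is symmetric (S[j,i] = S[i,j]). Assembling:

S = [[3.7, -2],
 [-2, 3]]


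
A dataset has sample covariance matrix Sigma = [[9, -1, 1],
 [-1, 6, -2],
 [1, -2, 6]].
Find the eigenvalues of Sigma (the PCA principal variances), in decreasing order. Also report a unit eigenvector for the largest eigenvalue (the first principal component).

Step 1 — characteristic polynomial p(λ) = det(λI - Sigma) = λ³ - tr·λ² + c_1·λ - det, where tr = trace, c_1 = sum of the principal 2×2 minors, det = det(Sigma):
  tr = 9 + 6 + 6 = 21,
  c_1 = (9·6 - (-1)²) + (9·6 - (1)²) + (6·6 - (-2)²) = 53 + 53 + 32 = 138,
  det = 9·(6·6 - (-2)²) - (-1)·((-1)·6 - (-2)·(1)) + (1)·((-1)·(-2) - 6·(1)) = 9·(32) - (-1)·(-4) + (1)·(-4) = 280.
  So p(λ) = λ³ - 21λ² + 138λ - 280.
Step 2 — look for an integer root (rational root theorem: any rational root is an integer divisor of 280). Testing λ = 4:
  p(4) = 64 - 336 + 552 - 280 = 0  ✓
  Dividing out (λ - 4): p(λ) = (λ - 4)(λ² - 17λ + 70).
Step 3 — remaining eigenvalues from the quadratic λ² - 17λ + 70 = 0:
  Δ = 17² - 4·70 = 289 - 280 = 9,  λ = (17 ± √9)/2 = (17 ± 3)/2 = 10 or 7.
  Sorted: λ_1 = 10,  λ_2 = 7,  λ_3 = 4  (check: sum = 21 = tr ✓).

Step 4 — unit eigenvector for λ_1 = 10: v spans the null space of (Sigma - λ_1 I), whose rows are
  r_1 = (-1, -1, 1),  r_2 = (-1, -4, -2),  r_3 = (1, -2, -4).
  v is orthogonal to every row, so take v ∝ r_1 × r_2 = ((-1)·(-2) - (1)·(-4), (1)·(-1) - (-1)·(-2), (-1)·(-4) - (-1)·(-1)) = (6, -3, 3).
  Rescale (divide by 3): u = (2, -1, 1).
  ||u|| = √((2)² + (-1)² + (1)²) = √(6) ≈ 2.4495,  v_1 = u/||u|| ≈ (0.8165, -0.4082, 0.4082) (||v_1|| = 1).

λ_1 = 10,  λ_2 = 7,  λ_3 = 4;  v_1 ≈ (0.8165, -0.4082, 0.4082)


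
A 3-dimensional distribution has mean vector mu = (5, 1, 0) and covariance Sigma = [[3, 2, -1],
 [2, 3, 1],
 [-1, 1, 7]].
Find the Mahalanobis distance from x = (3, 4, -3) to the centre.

Step 1 — centre the observation: (x - mu) = (-2, 3, -3).

Step 2 — invert Sigma (cofactor / det for 3×3, or solve directly):
  Sigma^{-1} = [[0.8, -0.6, 0.2],
 [-0.6, 0.8, -0.2],
 [0.2, -0.2, 0.2]].

Step 3 — form the quadratic (x - mu)^T · Sigma^{-1} · (x - mu):
  Sigma^{-1} · (x - mu) = (-4, 4.2, -1.6).
  (x - mu)^T · [Sigma^{-1} · (x - mu)] = (-2)·(-4) + (3)·(4.2) + (-3)·(-1.6) = 25.4.

Step 4 — take square root: d = √(25.4) ≈ 5.0398.

d(x, mu) = √(25.4) ≈ 5.0398


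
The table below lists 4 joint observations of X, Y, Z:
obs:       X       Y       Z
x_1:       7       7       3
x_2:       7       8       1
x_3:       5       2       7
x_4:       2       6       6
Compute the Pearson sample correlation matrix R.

Step 1 — column means:
  mean(X) = (7 + 7 + 5 + 2) / 4 = 21/4 = 5.25
  mean(Y) = (7 + 8 + 2 + 6) / 4 = 23/4 = 5.75
  mean(Z) = (3 + 1 + 7 + 6) / 4 = 17/4 = 4.25

Step 2 — sample variances and covariances s[i,j] = (1/(n-1)) · Σ_k (x_{k,i} - mean_i) · (x_{k,j} - mean_j), with n-1 = 3:
  s[X,X] = ((1.75)·(1.75) + (1.75)·(1.75) + (-0.25)·(-0.25) + (-3.25)·(-3.25)) / 3 = 16.75/3 = 5.5833
  s[X,Y] = ((1.75)·(1.25) + (1.75)·(2.25) + (-0.25)·(-3.75) + (-3.25)·(0.25)) / 3 = 6.25/3 = 2.0833
  s[X,Z] = ((1.75)·(-1.25) + (1.75)·(-3.25) + (-0.25)·(2.75) + (-3.25)·(1.75)) / 3 = -14.25/3 = -4.75
  s[Y,Y] = ((1.25)·(1.25) + (2.25)·(2.25) + (-3.75)·(-3.75) + (0.25)·(0.25)) / 3 = 20.75/3 = 6.9167
  s[Y,Z] = ((1.25)·(-1.25) + (2.25)·(-3.25) + (-3.75)·(2.75) + (0.25)·(1.75)) / 3 = -18.75/3 = -6.25
  s[Z,Z] = ((-1.25)·(-1.25) + (-3.25)·(-3.25) + (2.75)·(2.75) + (1.75)·(1.75)) / 3 = 22.75/3 = 7.5833
  Sample standard deviations s_i = √(s[i,i]):
  s(X) = √(5.5833) = 2.3629
  s(Y) = √(6.9167) = 2.63
  s(Z) = √(7.5833) = 2.7538

Step 3 — r_{ij} = s_{ij} / (s_i · s_j):
  r[X,X] = 1 (diagonal).
  r[X,Y] = 2.0833 / (2.3629 · 2.63) = 2.0833 / 6.2143 = 0.3352
  r[X,Z] = -4.75 / (2.3629 · 2.7538) = -4.75 / 6.5069 = -0.73
  r[Y,Y] = 1 (diagonal).
  r[Y,Z] = -6.25 / (2.63 · 2.7538) = -6.25 / 7.2423 = -0.863
  r[Z,Z] = 1 (diagonal).

R is symmetric with unit diagonal. Assembling:

R = [[1, 0.3352, -0.73],
 [0.3352, 1, -0.863],
 [-0.73, -0.863, 1]]


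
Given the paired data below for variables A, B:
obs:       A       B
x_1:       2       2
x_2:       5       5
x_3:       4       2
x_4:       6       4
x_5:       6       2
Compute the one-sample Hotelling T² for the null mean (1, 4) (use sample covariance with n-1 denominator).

Step 1 — sample mean vector:
  mean(A) = (2 + 5 + 4 + 6 + 6) / 5 = 23/5 = 4.6
  mean(B) = (2 + 5 + 2 + 4 + 2) / 5 = 15/5 = 3
  x̄ = (4.6, 3),  deviation x̄ - mu_0 = (4.6, 3) - (1, 4) = (3.6, -1).

Step 2 — sample covariance matrix, S[i,j] = (1/(n-1)) · Σ_k (x_{k,i} - mean_i) · (x_{k,j} - mean_j), divisor n-1 = 4:
  S[A,A] = ((-2.6)·(-2.6) + (0.4)·(0.4) + (-0.6)·(-0.6) + (1.4)·(1.4) + (1.4)·(1.4)) / 4 = 11.2/4 = 2.8
  S[A,B] = ((-2.6)·(-1) + (0.4)·(2) + (-0.6)·(-1) + (1.4)·(1) + (1.4)·(-1)) / 4 = 4/4 = 1
  S[B,B] = ((-1)·(-1) + (2)·(2) + (-1)·(-1) + (1)·(1) + (-1)·(-1)) / 4 = 8/4 = 2
  S = [[2.8, 1],
 [1, 2]].

Step 3 — invert S. det(S) = 2.8·2 - (1)² = 4.6.
  S^{-1} = (1/det) · [[d, -b], [-b, a]] = [[0.4348, -0.2174],
 [-0.2174, 0.6087]].

Step 4 — quadratic form (x̄ - mu_0)^T · S^{-1} · (x̄ - mu_0):
  S^{-1} · (x̄ - mu_0) = (1.7826, -1.3913),
  (x̄ - mu_0)^T · [...] = (3.6)·(1.7826) + (-1)·(-1.3913) = 7.8087.

Step 5 — scale by n: T² = 5 · 7.8087 = 39.0435.

T² ≈ 39.0435


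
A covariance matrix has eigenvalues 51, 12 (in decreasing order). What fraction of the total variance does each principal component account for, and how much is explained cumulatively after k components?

Step 1 — total variance = trace(Sigma) = Σ λ_i = 51 + 12 = 63.

Step 2 — fraction explained by component i = λ_i / Σ λ:
  PC1: 51/63 = 0.8095
  PC2: 12/63 = 0.1905

Step 3 — cumulative fraction after k components = (λ_1 + ... + λ_k) / Σ λ:
  k = 1: 51/63 = 0.8095
  k = 2: (51 + 12)/63 = 63/63 = 1

Summary (fraction, with percent):

explained: PC1 0.8095 (80.95%), PC2 0.1905 (19.05%);  cumulative: 0.8095, 1


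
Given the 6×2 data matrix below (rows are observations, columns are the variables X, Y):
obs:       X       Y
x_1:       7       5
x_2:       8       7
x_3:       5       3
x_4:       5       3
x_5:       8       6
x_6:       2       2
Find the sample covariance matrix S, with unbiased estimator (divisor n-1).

Step 1 — column means:
  mean(X) = (7 + 8 + 5 + 5 + 8 + 2) / 6 = 35/6 = 5.8333
  mean(Y) = (5 + 7 + 3 + 3 + 6 + 2) / 6 = 26/6 = 4.3333

Step 2 — sample covariance S[i,j] = (1/(n-1)) · Σ_k (x_{k,i} - mean_i) · (x_{k,j} - mean_j), with n-1 = 5.
  S[X,X] = ((1.1667)·(1.1667) + (2.1667)·(2.1667) + (-0.8333)·(-0.8333) + (-0.8333)·(-0.8333) + (2.1667)·(2.1667) + (-3.8333)·(-3.8333)) / 5 = 26.8333/5 = 5.3667
  S[X,Y] = ((1.1667)·(0.6667) + (2.1667)·(2.6667) + (-0.8333)·(-1.3333) + (-0.8333)·(-1.3333) + (2.1667)·(1.6667) + (-3.8333)·(-2.3333)) / 5 = 21.3333/5 = 4.2667
  S[Y,Y] = ((0.6667)·(0.6667) + (2.6667)·(2.6667) + (-1.3333)·(-1.3333) + (-1.3333)·(-1.3333) + (1.6667)·(1.6667) + (-2.3333)·(-2.3333)) / 5 = 19.3333/5 = 3.8667

S is symmetric (S[j,i] = S[i,j]). Assembling:

S = [[5.3667, 4.2667],
 [4.2667, 3.8667]]


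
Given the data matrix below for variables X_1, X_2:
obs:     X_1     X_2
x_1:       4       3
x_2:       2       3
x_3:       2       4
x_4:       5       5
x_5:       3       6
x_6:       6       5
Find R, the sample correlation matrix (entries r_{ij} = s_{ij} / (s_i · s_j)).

Step 1 — column means:
  mean(X_1) = (4 + 2 + 2 + 5 + 3 + 6) / 6 = 22/6 = 3.6667
  mean(X_2) = (3 + 3 + 4 + 5 + 6 + 5) / 6 = 26/6 = 4.3333

Step 2 — sample variances and covariances s[i,j] = (1/(n-1)) · Σ_k (x_{k,i} - mean_i) · (x_{k,j} - mean_j), with n-1 = 5:
  s[X_1,X_1] = ((0.3333)·(0.3333) + (-1.6667)·(-1.6667) + (-1.6667)·(-1.6667) + (1.3333)·(1.3333) + (-0.6667)·(-0.6667) + (2.3333)·(2.3333)) / 5 = 13.3333/5 = 2.6667
  s[X_1,X_2] = ((0.3333)·(-1.3333) + (-1.6667)·(-1.3333) + (-1.6667)·(-0.3333) + (1.3333)·(0.6667) + (-0.6667)·(1.6667) + (2.3333)·(0.6667)) / 5 = 3.6667/5 = 0.7333
  s[X_2,X_2] = ((-1.3333)·(-1.3333) + (-1.3333)·(-1.3333) + (-0.3333)·(-0.3333) + (0.6667)·(0.6667) + (1.6667)·(1.6667) + (0.6667)·(0.6667)) / 5 = 7.3333/5 = 1.4667
  Sample standard deviations s_i = √(s[i,i]):
  s(X_1) = √(2.6667) = 1.633
  s(X_2) = √(1.4667) = 1.2111

Step 3 — r_{ij} = s_{ij} / (s_i · s_j):
  r[X_1,X_1] = 1 (diagonal).
  r[X_1,X_2] = 0.7333 / (1.633 · 1.2111) = 0.7333 / 1.9777 = 0.3708
  r[X_2,X_2] = 1 (diagonal).

R is symmetric with unit diagonal. Assembling:

R = [[1, 0.3708],
 [0.3708, 1]]


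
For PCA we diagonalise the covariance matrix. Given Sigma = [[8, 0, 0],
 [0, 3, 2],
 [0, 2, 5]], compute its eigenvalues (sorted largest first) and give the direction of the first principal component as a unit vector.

Step 1 — characteristic polynomial p(λ) = det(λI - Sigma) = λ³ - tr·λ² + c_1·λ - det, where tr = trace, c_1 = sum of the principal 2×2 minors, det = det(Sigma):
  tr = 8 + 3 + 5 = 16,
  c_1 = (8·3 - (0)²) + (8·5 - (0)²) + (3·5 - (2)²) = 24 + 40 + 11 = 75,
  det = 8·(3·5 - (2)²) - (0)·((0)·5 - (2)·(0)) + (0)·((0)·(2) - 3·(0)) = 8·(11) - (0)·(0) + (0)·(0) = 88.
  So p(λ) = λ³ - 16λ² + 75λ - 88.
Step 2 — look for an integer root (rational root theorem: any rational root is an integer divisor of 88). Testing λ = 8:
  p(8) = 512 - 1024 + 600 - 88 = 0  ✓
  Dividing out (λ - 8): p(λ) = (λ - 8)(λ² - 8λ + 11).
Step 3 — remaining eigenvalues from the quadratic λ² - 8λ + 11 = 0:
  Δ = 8² - 4·11 = 64 - 44 = 20,  λ = (8 ± √20)/2 = (8 ± 4.4721)/2 ≈ 6.2361 or 1.7639.
  Sorted: λ_1 = 8,  λ_2 = 6.2361,  λ_3 = 1.7639  (check: sum = 16 = tr ✓).

Step 4 — unit eigenvector for λ_1 = 8: v spans the null space of (Sigma - λ_1 I), whose rows are
  r_1 = (0, 0, 0),  r_2 = (0, -5, 2),  r_3 = (0, 2, -3).
  v is orthogonal to every row, so take v ∝ r_2 × r_3 = ((-5)·(-3) - (2)·(2), (2)·(0) - (0)·(-3), (0)·(2) - (-5)·(0)) = (11, 0, 0).
  Rescale (divide by 11): u = (1, 0, 0).
  ||u|| = √((1)² + (0)² + (0)²) = √(1) = 1,  v_1 = u/||u|| ≈ (1, 0, 0) (||v_1|| = 1).

λ_1 = 8,  λ_2 = 6.2361,  λ_3 = 1.7639;  v_1 ≈ (1, 0, 0)


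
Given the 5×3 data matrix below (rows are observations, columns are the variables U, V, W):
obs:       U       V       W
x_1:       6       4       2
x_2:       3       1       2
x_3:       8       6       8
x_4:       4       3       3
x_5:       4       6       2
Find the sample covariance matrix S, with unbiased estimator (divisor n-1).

Step 1 — column means:
  mean(U) = (6 + 3 + 8 + 4 + 4) / 5 = 25/5 = 5
  mean(V) = (4 + 1 + 6 + 3 + 6) / 5 = 20/5 = 4
  mean(W) = (2 + 2 + 8 + 3 + 2) / 5 = 17/5 = 3.4

Step 2 — sample covariance S[i,j] = (1/(n-1)) · Σ_k (x_{k,i} - mean_i) · (x_{k,j} - mean_j), with n-1 = 4.
  S[U,U] = ((1)·(1) + (-2)·(-2) + (3)·(3) + (-1)·(-1) + (-1)·(-1)) / 4 = 16/4 = 4
  S[U,V] = ((1)·(0) + (-2)·(-3) + (3)·(2) + (-1)·(-1) + (-1)·(2)) / 4 = 11/4 = 2.75
  S[U,W] = ((1)·(-1.4) + (-2)·(-1.4) + (3)·(4.6) + (-1)·(-0.4) + (-1)·(-1.4)) / 4 = 17/4 = 4.25
  S[V,V] = ((0)·(0) + (-3)·(-3) + (2)·(2) + (-1)·(-1) + (2)·(2)) / 4 = 18/4 = 4.5
  S[V,W] = ((0)·(-1.4) + (-3)·(-1.4) + (2)·(4.6) + (-1)·(-0.4) + (2)·(-1.4)) / 4 = 11/4 = 2.75
  S[W,W] = ((-1.4)·(-1.4) + (-1.4)·(-1.4) + (4.6)·(4.6) + (-0.4)·(-0.4) + (-1.4)·(-1.4)) / 4 = 27.2/4 = 6.8

S is symmetric (S[j,i] = S[i,j]). Assembling:

S = [[4, 2.75, 4.25],
 [2.75, 4.5, 2.75],
 [4.25, 2.75, 6.8]]


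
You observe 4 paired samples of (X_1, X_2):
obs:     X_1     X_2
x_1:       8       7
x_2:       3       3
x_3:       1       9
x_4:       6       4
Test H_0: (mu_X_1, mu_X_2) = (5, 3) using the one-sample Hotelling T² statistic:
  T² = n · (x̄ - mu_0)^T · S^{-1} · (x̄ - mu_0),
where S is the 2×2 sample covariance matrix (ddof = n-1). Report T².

Step 1 — sample mean vector:
  mean(X_1) = (8 + 3 + 1 + 6) / 4 = 18/4 = 4.5
  mean(X_2) = (7 + 3 + 9 + 4) / 4 = 23/4 = 5.75
  x̄ = (4.5, 5.75),  deviation x̄ - mu_0 = (4.5, 5.75) - (5, 3) = (-0.5, 2.75).

Step 2 — sample covariance matrix, S[i,j] = (1/(n-1)) · Σ_k (x_{k,i} - mean_i) · (x_{k,j} - mean_j), divisor n-1 = 3:
  S[X_1,X_1] = ((3.5)·(3.5) + (-1.5)·(-1.5) + (-3.5)·(-3.5) + (1.5)·(1.5)) / 3 = 29/3 = 9.6667
  S[X_1,X_2] = ((3.5)·(1.25) + (-1.5)·(-2.75) + (-3.5)·(3.25) + (1.5)·(-1.75)) / 3 = -5.5/3 = -1.8333
  S[X_2,X_2] = ((1.25)·(1.25) + (-2.75)·(-2.75) + (3.25)·(3.25) + (-1.75)·(-1.75)) / 3 = 22.75/3 = 7.5833
  S = [[9.6667, -1.8333],
 [-1.8333, 7.5833]].

Step 3 — invert S. det(S) = 9.6667·7.5833 - (-1.8333)² = 69.9444.
  S^{-1} = (1/det) · [[d, -b], [-b, a]] = [[0.1084, 0.0262],
 [0.0262, 0.1382]].

Step 4 — quadratic form (x̄ - mu_0)^T · S^{-1} · (x̄ - mu_0):
  S^{-1} · (x̄ - mu_0) = (0.0179, 0.367),
  (x̄ - mu_0)^T · [...] = (-0.5)·(0.0179) + (2.75)·(0.367) = 1.0002.

Step 5 — scale by n: T² = 4 · 1.0002 = 4.0008.

T² ≈ 4.0008


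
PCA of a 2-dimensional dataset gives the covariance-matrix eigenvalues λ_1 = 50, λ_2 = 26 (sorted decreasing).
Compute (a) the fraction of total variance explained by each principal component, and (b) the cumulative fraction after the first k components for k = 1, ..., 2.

Step 1 — total variance = trace(Sigma) = Σ λ_i = 50 + 26 = 76.

Step 2 — fraction explained by component i = λ_i / Σ λ:
  PC1: 50/76 = 0.6579
  PC2: 26/76 = 0.3421

Step 3 — cumulative fraction after k components = (λ_1 + ... + λ_k) / Σ λ:
  k = 1: 50/76 = 0.6579
  k = 2: (50 + 26)/76 = 76/76 = 1

Summary (fraction, with percent):

explained: PC1 0.6579 (65.79%), PC2 0.3421 (34.21%);  cumulative: 0.6579, 1


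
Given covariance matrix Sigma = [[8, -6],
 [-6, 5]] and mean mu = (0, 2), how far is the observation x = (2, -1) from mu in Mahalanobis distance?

Step 1 — centre the observation: (x - mu) = (2, -3).

Step 2 — invert Sigma. det(Sigma) = 8·5 - (-6)² = 4.
  Sigma^{-1} = (1/det) · [[d, -b], [-b, a]] = [[1.25, 1.5],
 [1.5, 2]].

Step 3 — form the quadratic (x - mu)^T · Sigma^{-1} · (x - mu):
  Sigma^{-1} · (x - mu) = (-2, -3).
  (x - mu)^T · [Sigma^{-1} · (x - mu)] = (2)·(-2) + (-3)·(-3) = 5.

Step 4 — take square root: d = √(5) ≈ 2.2361.

d(x, mu) = √(5) ≈ 2.2361


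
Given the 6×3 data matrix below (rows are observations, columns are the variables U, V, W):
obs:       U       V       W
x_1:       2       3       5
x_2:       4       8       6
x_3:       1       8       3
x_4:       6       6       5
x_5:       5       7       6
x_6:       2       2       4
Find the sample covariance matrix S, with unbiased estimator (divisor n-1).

Step 1 — column means:
  mean(U) = (2 + 4 + 1 + 6 + 5 + 2) / 6 = 20/6 = 3.3333
  mean(V) = (3 + 8 + 8 + 6 + 7 + 2) / 6 = 34/6 = 5.6667
  mean(W) = (5 + 6 + 3 + 5 + 6 + 4) / 6 = 29/6 = 4.8333

Step 2 — sample covariance S[i,j] = (1/(n-1)) · Σ_k (x_{k,i} - mean_i) · (x_{k,j} - mean_j), with n-1 = 5.
  S[U,U] = ((-1.3333)·(-1.3333) + (0.6667)·(0.6667) + (-2.3333)·(-2.3333) + (2.6667)·(2.6667) + (1.6667)·(1.6667) + (-1.3333)·(-1.3333)) / 5 = 19.3333/5 = 3.8667
  S[U,V] = ((-1.3333)·(-2.6667) + (0.6667)·(2.3333) + (-2.3333)·(2.3333) + (2.6667)·(0.3333) + (1.6667)·(1.3333) + (-1.3333)·(-3.6667)) / 5 = 7.6667/5 = 1.5333
  S[U,W] = ((-1.3333)·(0.1667) + (0.6667)·(1.1667) + (-2.3333)·(-1.8333) + (2.6667)·(0.1667) + (1.6667)·(1.1667) + (-1.3333)·(-0.8333)) / 5 = 8.3333/5 = 1.6667
  S[V,V] = ((-2.6667)·(-2.6667) + (2.3333)·(2.3333) + (2.3333)·(2.3333) + (0.3333)·(0.3333) + (1.3333)·(1.3333) + (-3.6667)·(-3.6667)) / 5 = 33.3333/5 = 6.6667
  S[V,W] = ((-2.6667)·(0.1667) + (2.3333)·(1.1667) + (2.3333)·(-1.8333) + (0.3333)·(0.1667) + (1.3333)·(1.1667) + (-3.6667)·(-0.8333)) / 5 = 2.6667/5 = 0.5333
  S[W,W] = ((0.1667)·(0.1667) + (1.1667)·(1.1667) + (-1.8333)·(-1.8333) + (0.1667)·(0.1667) + (1.1667)·(1.1667) + (-0.8333)·(-0.8333)) / 5 = 6.8333/5 = 1.3667

S is symmetric (S[j,i] = S[i,j]). Assembling:

S = [[3.8667, 1.5333, 1.6667],
 [1.5333, 6.6667, 0.5333],
 [1.6667, 0.5333, 1.3667]]


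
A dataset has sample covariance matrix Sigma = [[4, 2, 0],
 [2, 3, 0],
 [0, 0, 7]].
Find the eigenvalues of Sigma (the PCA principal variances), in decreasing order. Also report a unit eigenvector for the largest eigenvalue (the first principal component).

Step 1 — characteristic polynomial p(λ) = det(λI - Sigma) = λ³ - tr·λ² + c_1·λ - det, where tr = trace, c_1 = sum of the principal 2×2 minors, det = det(Sigma):
  tr = 4 + 3 + 7 = 14,
  c_1 = (4·3 - (2)²) + (4·7 - (0)²) + (3·7 - (0)²) = 8 + 28 + 21 = 57,
  det = 4·(3·7 - (0)²) - (2)·((2)·7 - (0)·(0)) + (0)·((2)·(0) - 3·(0)) = 4·(21) - (2)·(14) + (0)·(0) = 56.
  So p(λ) = λ³ - 14λ² + 57λ - 56.
Step 2 — look for an integer root (rational root theorem: any rational root is an integer divisor of 56). Testing λ = 7:
  p(7) = 343 - 686 + 399 - 56 = 0  ✓
  Dividing out (λ - 7): p(λ) = (λ - 7)(λ² - 7λ + 8).
Step 3 — remaining eigenvalues from the quadratic λ² - 7λ + 8 = 0:
  Δ = 7² - 4·8 = 49 - 32 = 17,  λ = (7 ± √17)/2 = (7 ± 4.1231)/2 ≈ 5.5616 or 1.4384.
  Sorted: λ_1 = 7,  λ_2 = 5.5616,  λ_3 = 1.4384  (check: sum = 14 = tr ✓).

Step 4 — unit eigenvector for λ_1 = 7: v spans the null space of (Sigma - λ_1 I), whose rows are
  r_1 = (-3, 2, 0),  r_2 = (2, -4, 0),  r_3 = (0, 0, 0).
  v is orthogonal to every row, so take v ∝ r_1 × r_2 = ((2)·(0) - (0)·(-4), (0)·(2) - (-3)·(0), (-3)·(-4) - (2)·(2)) = (0, 0, 8).
  Rescale (divide by 8): u = (0, 0, 1).
  ||u|| = √((0)² + (0)² + (1)²) = √(1) = 1,  v_1 = u/||u|| ≈ (0, 0, 1) (||v_1|| = 1).

λ_1 = 7,  λ_2 = 5.5616,  λ_3 = 1.4384;  v_1 ≈ (0, 0, 1)


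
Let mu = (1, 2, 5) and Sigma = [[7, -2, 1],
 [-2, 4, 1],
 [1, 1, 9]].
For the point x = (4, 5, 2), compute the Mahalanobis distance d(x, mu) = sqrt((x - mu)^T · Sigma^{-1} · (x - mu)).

Step 1 — centre the observation: (x - mu) = (3, 3, -3).

Step 2 — invert Sigma (cofactor / det for 3×3, or solve directly):
  Sigma^{-1} = [[0.1741, 0.0945, -0.0299],
 [0.0945, 0.3085, -0.0448],
 [-0.0299, -0.0448, 0.1194]].

Step 3 — form the quadratic (x - mu)^T · Sigma^{-1} · (x - mu):
  Sigma^{-1} · (x - mu) = (0.8955, 1.3433, -0.5821).
  (x - mu)^T · [Sigma^{-1} · (x - mu)] = (3)·(0.8955) + (3)·(1.3433) + (-3)·(-0.5821) = 8.4627.

Step 4 — take square root: d = √(8.4627) ≈ 2.9091.

d(x, mu) = √(8.4627) ≈ 2.9091


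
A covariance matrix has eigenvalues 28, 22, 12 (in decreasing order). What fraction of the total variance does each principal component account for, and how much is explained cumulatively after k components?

Step 1 — total variance = trace(Sigma) = Σ λ_i = 28 + 22 + 12 = 62.

Step 2 — fraction explained by component i = λ_i / Σ λ:
  PC1: 28/62 = 0.4516
  PC2: 22/62 = 0.3548
  PC3: 12/62 = 0.1935

Step 3 — cumulative fraction after k components = (λ_1 + ... + λ_k) / Σ λ:
  k = 1: 28/62 = 0.4516
  k = 2: (28 + 22)/62 = 50/62 = 0.8065
  k = 3: (28 + 22 + 12)/62 = 62/62 = 1

Summary (fraction, with percent):

explained: PC1 0.4516 (45.16%), PC2 0.3548 (35.48%), PC3 0.1935 (19.35%);  cumulative: 0.4516, 0.8065, 1


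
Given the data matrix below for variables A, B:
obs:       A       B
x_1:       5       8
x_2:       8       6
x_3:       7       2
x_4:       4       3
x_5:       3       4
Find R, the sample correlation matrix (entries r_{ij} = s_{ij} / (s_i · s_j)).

Step 1 — column means:
  mean(A) = (5 + 8 + 7 + 4 + 3) / 5 = 27/5 = 5.4
  mean(B) = (8 + 6 + 2 + 3 + 4) / 5 = 23/5 = 4.6

Step 2 — sample variances and covariances s[i,j] = (1/(n-1)) · Σ_k (x_{k,i} - mean_i) · (x_{k,j} - mean_j), with n-1 = 4:
  s[A,A] = ((-0.4)·(-0.4) + (2.6)·(2.6) + (1.6)·(1.6) + (-1.4)·(-1.4) + (-2.4)·(-2.4)) / 4 = 17.2/4 = 4.3
  s[A,B] = ((-0.4)·(3.4) + (2.6)·(1.4) + (1.6)·(-2.6) + (-1.4)·(-1.6) + (-2.4)·(-0.6)) / 4 = 1.8/4 = 0.45
  s[B,B] = ((3.4)·(3.4) + (1.4)·(1.4) + (-2.6)·(-2.6) + (-1.6)·(-1.6) + (-0.6)·(-0.6)) / 4 = 23.2/4 = 5.8
  Sample standard deviations s_i = √(s[i,i]):
  s(A) = √(4.3) = 2.0736
  s(B) = √(5.8) = 2.4083

Step 3 — r_{ij} = s_{ij} / (s_i · s_j):
  r[A,A] = 1 (diagonal).
  r[A,B] = 0.45 / (2.0736 · 2.4083) = 0.45 / 4.994 = 0.0901
  r[B,B] = 1 (diagonal).

R is symmetric with unit diagonal. Assembling:

R = [[1, 0.0901],
 [0.0901, 1]]


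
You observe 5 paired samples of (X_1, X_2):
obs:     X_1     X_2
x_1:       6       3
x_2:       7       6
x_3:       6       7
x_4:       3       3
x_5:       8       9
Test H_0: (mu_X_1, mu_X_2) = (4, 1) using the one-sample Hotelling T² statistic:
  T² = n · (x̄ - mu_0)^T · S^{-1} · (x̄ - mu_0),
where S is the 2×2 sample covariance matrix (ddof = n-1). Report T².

Step 1 — sample mean vector:
  mean(X_1) = (6 + 7 + 6 + 3 + 8) / 5 = 30/5 = 6
  mean(X_2) = (3 + 6 + 7 + 3 + 9) / 5 = 28/5 = 5.6
  x̄ = (6, 5.6),  deviation x̄ - mu_0 = (6, 5.6) - (4, 1) = (2, 4.6).

Step 2 — sample covariance matrix, S[i,j] = (1/(n-1)) · Σ_k (x_{k,i} - mean_i) · (x_{k,j} - mean_j), divisor n-1 = 4:
  S[X_1,X_1] = ((0)·(0) + (1)·(1) + (0)·(0) + (-3)·(-3) + (2)·(2)) / 4 = 14/4 = 3.5
  S[X_1,X_2] = ((0)·(-2.6) + (1)·(0.4) + (0)·(1.4) + (-3)·(-2.6) + (2)·(3.4)) / 4 = 15/4 = 3.75
  S[X_2,X_2] = ((-2.6)·(-2.6) + (0.4)·(0.4) + (1.4)·(1.4) + (-2.6)·(-2.6) + (3.4)·(3.4)) / 4 = 27.2/4 = 6.8
  S = [[3.5, 3.75],
 [3.75, 6.8]].

Step 3 — invert S. det(S) = 3.5·6.8 - (3.75)² = 9.7375.
  S^{-1} = (1/det) · [[d, -b], [-b, a]] = [[0.6983, -0.3851],
 [-0.3851, 0.3594]].

Step 4 — quadratic form (x̄ - mu_0)^T · S^{-1} · (x̄ - mu_0):
  S^{-1} · (x̄ - mu_0) = (-0.3748, 0.8832),
  (x̄ - mu_0)^T · [...] = (2)·(-0.3748) + (4.6)·(0.8832) = 3.313.

Step 5 — scale by n: T² = 5 · 3.313 = 16.5648.

T² ≈ 16.5648


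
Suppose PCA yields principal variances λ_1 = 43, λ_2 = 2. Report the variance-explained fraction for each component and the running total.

Step 1 — total variance = trace(Sigma) = Σ λ_i = 43 + 2 = 45.

Step 2 — fraction explained by component i = λ_i / Σ λ:
  PC1: 43/45 = 0.9556
  PC2: 2/45 = 0.0444

Step 3 — cumulative fraction after k components = (λ_1 + ... + λ_k) / Σ λ:
  k = 1: 43/45 = 0.9556
  k = 2: (43 + 2)/45 = 45/45 = 1

Summary (fraction, with percent):

explained: PC1 0.9556 (95.56%), PC2 0.0444 (4.44%);  cumulative: 0.9556, 1


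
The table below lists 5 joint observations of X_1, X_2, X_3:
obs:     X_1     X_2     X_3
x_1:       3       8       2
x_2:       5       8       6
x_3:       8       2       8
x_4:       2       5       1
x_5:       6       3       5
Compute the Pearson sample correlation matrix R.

Step 1 — column means:
  mean(X_1) = (3 + 5 + 8 + 2 + 6) / 5 = 24/5 = 4.8
  mean(X_2) = (8 + 8 + 2 + 5 + 3) / 5 = 26/5 = 5.2
  mean(X_3) = (2 + 6 + 8 + 1 + 5) / 5 = 22/5 = 4.4

Step 2 — sample variances and covariances s[i,j] = (1/(n-1)) · Σ_k (x_{k,i} - mean_i) · (x_{k,j} - mean_j), with n-1 = 4:
  s[X_1,X_1] = ((-1.8)·(-1.8) + (0.2)·(0.2) + (3.2)·(3.2) + (-2.8)·(-2.8) + (1.2)·(1.2)) / 4 = 22.8/4 = 5.7
  s[X_1,X_2] = ((-1.8)·(2.8) + (0.2)·(2.8) + (3.2)·(-3.2) + (-2.8)·(-0.2) + (1.2)·(-2.2)) / 4 = -16.8/4 = -4.2
  s[X_1,X_3] = ((-1.8)·(-2.4) + (0.2)·(1.6) + (3.2)·(3.6) + (-2.8)·(-3.4) + (1.2)·(0.6)) / 4 = 26.4/4 = 6.6
  s[X_2,X_2] = ((2.8)·(2.8) + (2.8)·(2.8) + (-3.2)·(-3.2) + (-0.2)·(-0.2) + (-2.2)·(-2.2)) / 4 = 30.8/4 = 7.7
  s[X_2,X_3] = ((2.8)·(-2.4) + (2.8)·(1.6) + (-3.2)·(3.6) + (-0.2)·(-3.4) + (-2.2)·(0.6)) / 4 = -14.4/4 = -3.6
  s[X_3,X_3] = ((-2.4)·(-2.4) + (1.6)·(1.6) + (3.6)·(3.6) + (-3.4)·(-3.4) + (0.6)·(0.6)) / 4 = 33.2/4 = 8.3
  Sample standard deviations s_i = √(s[i,i]):
  s(X_1) = √(5.7) = 2.3875
  s(X_2) = √(7.7) = 2.7749
  s(X_3) = √(8.3) = 2.881

Step 3 — r_{ij} = s_{ij} / (s_i · s_j):
  r[X_1,X_1] = 1 (diagonal).
  r[X_1,X_2] = -4.2 / (2.3875 · 2.7749) = -4.2 / 6.625 = -0.634
  r[X_1,X_3] = 6.6 / (2.3875 · 2.881) = 6.6 / 6.8782 = 0.9595
  r[X_2,X_2] = 1 (diagonal).
  r[X_2,X_3] = -3.6 / (2.7749 · 2.881) = -3.6 / 7.9944 = -0.4503
  r[X_3,X_3] = 1 (diagonal).

R is symmetric with unit diagonal. Assembling:

R = [[1, -0.634, 0.9595],
 [-0.634, 1, -0.4503],
 [0.9595, -0.4503, 1]]


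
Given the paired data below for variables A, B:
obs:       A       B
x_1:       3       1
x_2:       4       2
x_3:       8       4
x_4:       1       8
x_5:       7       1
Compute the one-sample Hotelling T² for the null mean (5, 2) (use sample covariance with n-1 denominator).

Step 1 — sample mean vector:
  mean(A) = (3 + 4 + 8 + 1 + 7) / 5 = 23/5 = 4.6
  mean(B) = (1 + 2 + 4 + 8 + 1) / 5 = 16/5 = 3.2
  x̄ = (4.6, 3.2),  deviation x̄ - mu_0 = (4.6, 3.2) - (5, 2) = (-0.4, 1.2).

Step 2 — sample covariance matrix, S[i,j] = (1/(n-1)) · Σ_k (x_{k,i} - mean_i) · (x_{k,j} - mean_j), divisor n-1 = 4:
  S[A,A] = ((-1.6)·(-1.6) + (-0.6)·(-0.6) + (3.4)·(3.4) + (-3.6)·(-3.6) + (2.4)·(2.4)) / 4 = 33.2/4 = 8.3
  S[A,B] = ((-1.6)·(-2.2) + (-0.6)·(-1.2) + (3.4)·(0.8) + (-3.6)·(4.8) + (2.4)·(-2.2)) / 4 = -15.6/4 = -3.9
  S[B,B] = ((-2.2)·(-2.2) + (-1.2)·(-1.2) + (0.8)·(0.8) + (4.8)·(4.8) + (-2.2)·(-2.2)) / 4 = 34.8/4 = 8.7
  S = [[8.3, -3.9],
 [-3.9, 8.7]].

Step 3 — invert S. det(S) = 8.3·8.7 - (-3.9)² = 57.
  S^{-1} = (1/det) · [[d, -b], [-b, a]] = [[0.1526, 0.0684],
 [0.0684, 0.1456]].

Step 4 — quadratic form (x̄ - mu_0)^T · S^{-1} · (x̄ - mu_0):
  S^{-1} · (x̄ - mu_0) = (0.0211, 0.1474),
  (x̄ - mu_0)^T · [...] = (-0.4)·(0.0211) + (1.2)·(0.1474) = 0.1684.

Step 5 — scale by n: T² = 5 · 0.1684 = 0.8421.

T² ≈ 0.8421


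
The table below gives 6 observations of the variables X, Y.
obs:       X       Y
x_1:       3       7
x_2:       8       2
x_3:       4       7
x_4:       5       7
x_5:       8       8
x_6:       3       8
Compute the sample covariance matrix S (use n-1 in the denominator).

Step 1 — column means:
  mean(X) = (3 + 8 + 4 + 5 + 8 + 3) / 6 = 31/6 = 5.1667
  mean(Y) = (7 + 2 + 7 + 7 + 8 + 8) / 6 = 39/6 = 6.5

Step 2 — sample covariance S[i,j] = (1/(n-1)) · Σ_k (x_{k,i} - mean_i) · (x_{k,j} - mean_j), with n-1 = 5.
  S[X,X] = ((-2.1667)·(-2.1667) + (2.8333)·(2.8333) + (-1.1667)·(-1.1667) + (-0.1667)·(-0.1667) + (2.8333)·(2.8333) + (-2.1667)·(-2.1667)) / 5 = 26.8333/5 = 5.3667
  S[X,Y] = ((-2.1667)·(0.5) + (2.8333)·(-4.5) + (-1.1667)·(0.5) + (-0.1667)·(0.5) + (2.8333)·(1.5) + (-2.1667)·(1.5)) / 5 = -13.5/5 = -2.7
  S[Y,Y] = ((0.5)·(0.5) + (-4.5)·(-4.5) + (0.5)·(0.5) + (0.5)·(0.5) + (1.5)·(1.5) + (1.5)·(1.5)) / 5 = 25.5/5 = 5.1

S is symmetric (S[j,i] = S[i,j]). Assembling:

S = [[5.3667, -2.7],
 [-2.7, 5.1]]


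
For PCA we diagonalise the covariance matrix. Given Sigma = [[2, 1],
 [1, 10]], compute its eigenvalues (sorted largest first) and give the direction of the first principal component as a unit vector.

Step 1 — characteristic polynomial of 2×2 Sigma:
  det(Sigma - λI) = λ² - trace · λ + det = 0.
  trace = 2 + 10 = 12, det = 2·10 - (1)² = 19.
Step 2 — discriminant:
  Δ = trace² - 4·det = 144 - 76 = 68.
Step 3 — eigenvalues:
  λ = (trace ± √Δ)/2 = (12 ± 8.2462)/2,
  λ_1 = 10.1231,  λ_2 = 1.8769.

Step 4 — unit eigenvector for λ_1: solve (Sigma - λ_1 I)v = 0. First row:
  (2 - 10.1231)·v_x + (1)·v_y = 0, i.e. (-8.1231)·v_x + (1)·v_y = 0,
  so v ∝ (b, λ_1 - a) = (1, 8.1231) = u.
  ||u|| = √((1)² + (8.1231)²) = √(66.9848) ≈ 8.1844,
  v_1 = u/||u|| ≈ (0.1222, 0.9925) (||v_1|| = 1).

λ_1 = 10.1231,  λ_2 = 1.8769;  v_1 ≈ (0.1222, 0.9925)


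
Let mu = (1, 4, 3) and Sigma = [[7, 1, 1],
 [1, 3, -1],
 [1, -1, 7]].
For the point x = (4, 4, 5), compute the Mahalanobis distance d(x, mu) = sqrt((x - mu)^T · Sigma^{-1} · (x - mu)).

Step 1 — centre the observation: (x - mu) = (3, 0, 2).

Step 2 — invert Sigma (cofactor / det for 3×3, or solve directly):
  Sigma^{-1} = [[0.1562, -0.0625, -0.0312],
 [-0.0625, 0.375, 0.0625],
 [-0.0312, 0.0625, 0.1562]].

Step 3 — form the quadratic (x - mu)^T · Sigma^{-1} · (x - mu):
  Sigma^{-1} · (x - mu) = (0.4062, -0.0625, 0.2188).
  (x - mu)^T · [Sigma^{-1} · (x - mu)] = (3)·(0.4062) + (0)·(-0.0625) + (2)·(0.2188) = 1.6562.

Step 4 — take square root: d = √(1.6562) ≈ 1.287.

d(x, mu) = √(1.6562) ≈ 1.287


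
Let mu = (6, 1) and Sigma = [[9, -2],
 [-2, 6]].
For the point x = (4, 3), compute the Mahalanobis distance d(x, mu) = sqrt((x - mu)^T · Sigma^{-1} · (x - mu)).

Step 1 — centre the observation: (x - mu) = (-2, 2).

Step 2 — invert Sigma. det(Sigma) = 9·6 - (-2)² = 50.
  Sigma^{-1} = (1/det) · [[d, -b], [-b, a]] = [[0.12, 0.04],
 [0.04, 0.18]].

Step 3 — form the quadratic (x - mu)^T · Sigma^{-1} · (x - mu):
  Sigma^{-1} · (x - mu) = (-0.16, 0.28).
  (x - mu)^T · [Sigma^{-1} · (x - mu)] = (-2)·(-0.16) + (2)·(0.28) = 0.88.

Step 4 — take square root: d = √(0.88) ≈ 0.9381.

d(x, mu) = √(0.88) ≈ 0.9381


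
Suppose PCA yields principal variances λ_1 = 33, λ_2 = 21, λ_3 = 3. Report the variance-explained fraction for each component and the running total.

Step 1 — total variance = trace(Sigma) = Σ λ_i = 33 + 21 + 3 = 57.

Step 2 — fraction explained by component i = λ_i / Σ λ:
  PC1: 33/57 = 0.5789
  PC2: 21/57 = 0.3684
  PC3: 3/57 = 0.0526

Step 3 — cumulative fraction after k components = (λ_1 + ... + λ_k) / Σ λ:
  k = 1: 33/57 = 0.5789
  k = 2: (33 + 21)/57 = 54/57 = 0.9474
  k = 3: (33 + 21 + 3)/57 = 57/57 = 1

Summary (fraction, with percent):

explained: PC1 0.5789 (57.89%), PC2 0.3684 (36.84%), PC3 0.0526 (5.26%);  cumulative: 0.5789, 0.9474, 1


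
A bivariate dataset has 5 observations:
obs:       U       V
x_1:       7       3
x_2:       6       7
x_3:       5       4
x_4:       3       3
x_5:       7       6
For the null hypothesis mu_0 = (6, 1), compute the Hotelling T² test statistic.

Step 1 — sample mean vector:
  mean(U) = (7 + 6 + 5 + 3 + 7) / 5 = 28/5 = 5.6
  mean(V) = (3 + 7 + 4 + 3 + 6) / 5 = 23/5 = 4.6
  x̄ = (5.6, 4.6),  deviation x̄ - mu_0 = (5.6, 4.6) - (6, 1) = (-0.4, 3.6).

Step 2 — sample covariance matrix, S[i,j] = (1/(n-1)) · Σ_k (x_{k,i} - mean_i) · (x_{k,j} - mean_j), divisor n-1 = 4:
  S[U,U] = ((1.4)·(1.4) + (0.4)·(0.4) + (-0.6)·(-0.6) + (-2.6)·(-2.6) + (1.4)·(1.4)) / 4 = 11.2/4 = 2.8
  S[U,V] = ((1.4)·(-1.6) + (0.4)·(2.4) + (-0.6)·(-0.6) + (-2.6)·(-1.6) + (1.4)·(1.4)) / 4 = 5.2/4 = 1.3
  S[V,V] = ((-1.6)·(-1.6) + (2.4)·(2.4) + (-0.6)·(-0.6) + (-1.6)·(-1.6) + (1.4)·(1.4)) / 4 = 13.2/4 = 3.3
  S = [[2.8, 1.3],
 [1.3, 3.3]].

Step 3 — invert S. det(S) = 2.8·3.3 - (1.3)² = 7.55.
  S^{-1} = (1/det) · [[d, -b], [-b, a]] = [[0.4371, -0.1722],
 [-0.1722, 0.3709]].

Step 4 — quadratic form (x̄ - mu_0)^T · S^{-1} · (x̄ - mu_0):
  S^{-1} · (x̄ - mu_0) = (-0.7947, 1.404),
  (x̄ - mu_0)^T · [...] = (-0.4)·(-0.7947) + (3.6)·(1.404) = 5.3722.

Step 5 — scale by n: T² = 5 · 5.3722 = 26.8609.

T² ≈ 26.8609


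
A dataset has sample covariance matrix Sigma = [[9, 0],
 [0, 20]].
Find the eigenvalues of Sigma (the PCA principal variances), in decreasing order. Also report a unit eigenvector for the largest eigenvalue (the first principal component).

Step 1 — characteristic polynomial of 2×2 Sigma:
  det(Sigma - λI) = λ² - trace · λ + det = 0.
  trace = 9 + 20 = 29, det = 9·20 - (0)² = 180.
Step 2 — discriminant:
  Δ = trace² - 4·det = 841 - 720 = 121.
Step 3 — eigenvalues:
  λ = (trace ± √Δ)/2 = (29 ± 11)/2,
  λ_1 = 20,  λ_2 = 9.

Step 4 — unit eigenvector for λ_1: Sigma is diagonal, so its eigenvectors are the coordinate axes. λ_1 = 20 is the diagonal entry on the second coordinate axis, hence
  v_1 = (0, 1) (||v_1|| = 1).

λ_1 = 20,  λ_2 = 9;  v_1 ≈ (0, 1)


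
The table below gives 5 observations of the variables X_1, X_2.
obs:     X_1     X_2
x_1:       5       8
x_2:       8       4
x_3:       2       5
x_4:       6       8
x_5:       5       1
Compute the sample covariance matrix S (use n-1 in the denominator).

Step 1 — column means:
  mean(X_1) = (5 + 8 + 2 + 6 + 5) / 5 = 26/5 = 5.2
  mean(X_2) = (8 + 4 + 5 + 8 + 1) / 5 = 26/5 = 5.2

Step 2 — sample covariance S[i,j] = (1/(n-1)) · Σ_k (x_{k,i} - mean_i) · (x_{k,j} - mean_j), with n-1 = 4.
  S[X_1,X_1] = ((-0.2)·(-0.2) + (2.8)·(2.8) + (-3.2)·(-3.2) + (0.8)·(0.8) + (-0.2)·(-0.2)) / 4 = 18.8/4 = 4.7
  S[X_1,X_2] = ((-0.2)·(2.8) + (2.8)·(-1.2) + (-3.2)·(-0.2) + (0.8)·(2.8) + (-0.2)·(-4.2)) / 4 = -0.2/4 = -0.05
  S[X_2,X_2] = ((2.8)·(2.8) + (-1.2)·(-1.2) + (-0.2)·(-0.2) + (2.8)·(2.8) + (-4.2)·(-4.2)) / 4 = 34.8/4 = 8.7

S is symmetric (S[j,i] = S[i,j]). Assembling:

S = [[4.7, -0.05],
 [-0.05, 8.7]]


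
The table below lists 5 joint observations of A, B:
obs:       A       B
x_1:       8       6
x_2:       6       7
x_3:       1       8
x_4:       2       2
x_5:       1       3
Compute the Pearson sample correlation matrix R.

Step 1 — column means:
  mean(A) = (8 + 6 + 1 + 2 + 1) / 5 = 18/5 = 3.6
  mean(B) = (6 + 7 + 8 + 2 + 3) / 5 = 26/5 = 5.2

Step 2 — sample variances and covariances s[i,j] = (1/(n-1)) · Σ_k (x_{k,i} - mean_i) · (x_{k,j} - mean_j), with n-1 = 4:
  s[A,A] = ((4.4)·(4.4) + (2.4)·(2.4) + (-2.6)·(-2.6) + (-1.6)·(-1.6) + (-2.6)·(-2.6)) / 4 = 41.2/4 = 10.3
  s[A,B] = ((4.4)·(0.8) + (2.4)·(1.8) + (-2.6)·(2.8) + (-1.6)·(-3.2) + (-2.6)·(-2.2)) / 4 = 11.4/4 = 2.85
  s[B,B] = ((0.8)·(0.8) + (1.8)·(1.8) + (2.8)·(2.8) + (-3.2)·(-3.2) + (-2.2)·(-2.2)) / 4 = 26.8/4 = 6.7
  Sample standard deviations s_i = √(s[i,i]):
  s(A) = √(10.3) = 3.2094
  s(B) = √(6.7) = 2.5884

Step 3 — r_{ij} = s_{ij} / (s_i · s_j):
  r[A,A] = 1 (diagonal).
  r[A,B] = 2.85 / (3.2094 · 2.5884) = 2.85 / 8.3072 = 0.3431
  r[B,B] = 1 (diagonal).

R is symmetric with unit diagonal. Assembling:

R = [[1, 0.3431],
 [0.3431, 1]]


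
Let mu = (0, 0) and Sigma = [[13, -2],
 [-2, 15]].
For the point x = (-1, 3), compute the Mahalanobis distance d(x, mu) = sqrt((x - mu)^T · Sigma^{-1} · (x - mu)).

Step 1 — centre the observation: (x - mu) = (-1, 3).

Step 2 — invert Sigma. det(Sigma) = 13·15 - (-2)² = 191.
  Sigma^{-1} = (1/det) · [[d, -b], [-b, a]] = [[0.0785, 0.0105],
 [0.0105, 0.0681]].

Step 3 — form the quadratic (x - mu)^T · Sigma^{-1} · (x - mu):
  Sigma^{-1} · (x - mu) = (-0.0471, 0.1937).
  (x - mu)^T · [Sigma^{-1} · (x - mu)] = (-1)·(-0.0471) + (3)·(0.1937) = 0.6283.

Step 4 — take square root: d = √(0.6283) ≈ 0.7926.

d(x, mu) = √(0.6283) ≈ 0.7926


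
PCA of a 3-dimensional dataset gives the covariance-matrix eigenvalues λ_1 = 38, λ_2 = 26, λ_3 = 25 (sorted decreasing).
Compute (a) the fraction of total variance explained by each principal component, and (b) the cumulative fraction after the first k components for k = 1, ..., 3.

Step 1 — total variance = trace(Sigma) = Σ λ_i = 38 + 26 + 25 = 89.

Step 2 — fraction explained by component i = λ_i / Σ λ:
  PC1: 38/89 = 0.427
  PC2: 26/89 = 0.2921
  PC3: 25/89 = 0.2809

Step 3 — cumulative fraction after k components = (λ_1 + ... + λ_k) / Σ λ:
  k = 1: 38/89 = 0.427
  k = 2: (38 + 26)/89 = 64/89 = 0.7191
  k = 3: (38 + 26 + 25)/89 = 89/89 = 1

Summary (fraction, with percent):

explained: PC1 0.427 (42.7%), PC2 0.2921 (29.21%), PC3 0.2809 (28.09%);  cumulative: 0.427, 0.7191, 1
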